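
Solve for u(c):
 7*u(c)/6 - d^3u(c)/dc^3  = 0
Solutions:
 u(c) = C3*exp(6^(2/3)*7^(1/3)*c/6) + (C1*sin(2^(2/3)*3^(1/6)*7^(1/3)*c/4) + C2*cos(2^(2/3)*3^(1/6)*7^(1/3)*c/4))*exp(-6^(2/3)*7^(1/3)*c/12)


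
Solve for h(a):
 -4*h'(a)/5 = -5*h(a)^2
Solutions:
 h(a) = -4/(C1 + 25*a)


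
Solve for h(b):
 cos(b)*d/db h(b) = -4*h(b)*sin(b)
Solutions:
 h(b) = C1*cos(b)^4


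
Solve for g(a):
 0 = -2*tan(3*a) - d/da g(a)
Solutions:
 g(a) = C1 + 2*log(cos(3*a))/3


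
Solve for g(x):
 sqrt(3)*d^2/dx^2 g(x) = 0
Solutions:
 g(x) = C1 + C2*x


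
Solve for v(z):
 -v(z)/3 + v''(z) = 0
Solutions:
 v(z) = C1*exp(-sqrt(3)*z/3) + C2*exp(sqrt(3)*z/3)


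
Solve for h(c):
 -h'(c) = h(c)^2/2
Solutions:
 h(c) = 2/(C1 + c)


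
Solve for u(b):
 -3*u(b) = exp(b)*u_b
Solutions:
 u(b) = C1*exp(3*exp(-b))


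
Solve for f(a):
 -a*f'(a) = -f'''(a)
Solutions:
 f(a) = C1 + Integral(C2*airyai(a) + C3*airybi(a), a)


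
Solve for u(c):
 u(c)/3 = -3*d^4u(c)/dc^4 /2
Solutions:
 u(c) = (C1*sin(2^(3/4)*sqrt(3)*c/6) + C2*cos(2^(3/4)*sqrt(3)*c/6))*exp(-2^(3/4)*sqrt(3)*c/6) + (C3*sin(2^(3/4)*sqrt(3)*c/6) + C4*cos(2^(3/4)*sqrt(3)*c/6))*exp(2^(3/4)*sqrt(3)*c/6)


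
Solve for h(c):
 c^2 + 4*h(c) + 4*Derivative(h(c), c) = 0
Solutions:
 h(c) = C1*exp(-c) - c^2/4 + c/2 - 1/2


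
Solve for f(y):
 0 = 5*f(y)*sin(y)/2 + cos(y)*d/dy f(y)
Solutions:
 f(y) = C1*cos(y)^(5/2)


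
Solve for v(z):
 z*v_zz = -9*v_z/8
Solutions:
 v(z) = C1 + C2/z^(1/8)


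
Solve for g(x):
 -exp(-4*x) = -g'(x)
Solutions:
 g(x) = C1 - exp(-4*x)/4


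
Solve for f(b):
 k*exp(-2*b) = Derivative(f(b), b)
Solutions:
 f(b) = C1 - k*exp(-2*b)/2


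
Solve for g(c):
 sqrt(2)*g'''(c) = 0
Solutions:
 g(c) = C1 + C2*c + C3*c^2


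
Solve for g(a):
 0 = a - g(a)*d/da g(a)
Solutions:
 g(a) = -sqrt(C1 + a^2)
 g(a) = sqrt(C1 + a^2)


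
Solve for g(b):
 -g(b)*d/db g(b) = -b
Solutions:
 g(b) = -sqrt(C1 + b^2)
 g(b) = sqrt(C1 + b^2)


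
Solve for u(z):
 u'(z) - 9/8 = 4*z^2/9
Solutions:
 u(z) = C1 + 4*z^3/27 + 9*z/8


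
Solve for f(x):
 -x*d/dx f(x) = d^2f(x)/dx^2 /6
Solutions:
 f(x) = C1 + C2*erf(sqrt(3)*x)


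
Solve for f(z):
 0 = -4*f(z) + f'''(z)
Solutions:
 f(z) = C3*exp(2^(2/3)*z) + (C1*sin(2^(2/3)*sqrt(3)*z/2) + C2*cos(2^(2/3)*sqrt(3)*z/2))*exp(-2^(2/3)*z/2)


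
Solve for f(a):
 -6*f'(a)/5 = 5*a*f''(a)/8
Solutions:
 f(a) = C1 + C2/a^(23/25)


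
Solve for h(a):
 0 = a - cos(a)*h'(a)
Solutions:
 h(a) = C1 + Integral(a/cos(a), a)


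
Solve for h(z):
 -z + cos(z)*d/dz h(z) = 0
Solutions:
 h(z) = C1 + Integral(z/cos(z), z)


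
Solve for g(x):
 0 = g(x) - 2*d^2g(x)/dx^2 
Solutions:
 g(x) = C1*exp(-sqrt(2)*x/2) + C2*exp(sqrt(2)*x/2)


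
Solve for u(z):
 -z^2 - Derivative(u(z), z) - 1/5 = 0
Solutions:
 u(z) = C1 - z^3/3 - z/5


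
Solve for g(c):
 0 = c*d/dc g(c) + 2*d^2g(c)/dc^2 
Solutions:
 g(c) = C1 + C2*erf(c/2)


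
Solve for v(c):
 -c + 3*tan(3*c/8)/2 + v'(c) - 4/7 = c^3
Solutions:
 v(c) = C1 + c^4/4 + c^2/2 + 4*c/7 + 4*log(cos(3*c/8))


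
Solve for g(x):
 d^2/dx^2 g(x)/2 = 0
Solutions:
 g(x) = C1 + C2*x


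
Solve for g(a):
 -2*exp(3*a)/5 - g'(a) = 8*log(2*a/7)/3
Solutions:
 g(a) = C1 - 8*a*log(a)/3 + 8*a*(-log(2) + 1 + log(7))/3 - 2*exp(3*a)/15


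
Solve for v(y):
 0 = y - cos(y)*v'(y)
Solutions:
 v(y) = C1 + Integral(y/cos(y), y)


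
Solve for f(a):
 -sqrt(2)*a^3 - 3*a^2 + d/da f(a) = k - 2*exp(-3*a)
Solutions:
 f(a) = C1 + sqrt(2)*a^4/4 + a^3 + a*k + 2*exp(-3*a)/3


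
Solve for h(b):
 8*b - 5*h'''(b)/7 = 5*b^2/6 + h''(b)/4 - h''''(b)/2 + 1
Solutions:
 h(b) = C1 + C2*b + C3*exp(b*(10 - 3*sqrt(22))/14) + C4*exp(b*(10 + 3*sqrt(22))/14) - 5*b^4/18 + 536*b^3/63 - 3998*b^2/49


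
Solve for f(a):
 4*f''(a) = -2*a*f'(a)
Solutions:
 f(a) = C1 + C2*erf(a/2)


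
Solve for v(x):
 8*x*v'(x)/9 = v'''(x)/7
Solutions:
 v(x) = C1 + Integral(C2*airyai(2*21^(1/3)*x/3) + C3*airybi(2*21^(1/3)*x/3), x)


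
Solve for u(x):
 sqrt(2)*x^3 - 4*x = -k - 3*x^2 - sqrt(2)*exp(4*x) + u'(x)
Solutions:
 u(x) = C1 + k*x + sqrt(2)*x^4/4 + x^3 - 2*x^2 + sqrt(2)*exp(4*x)/4


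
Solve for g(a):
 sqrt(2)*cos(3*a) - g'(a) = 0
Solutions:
 g(a) = C1 + sqrt(2)*sin(3*a)/3


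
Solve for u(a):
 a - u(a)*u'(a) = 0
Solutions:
 u(a) = -sqrt(C1 + a^2)
 u(a) = sqrt(C1 + a^2)


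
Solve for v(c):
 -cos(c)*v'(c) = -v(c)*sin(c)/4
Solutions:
 v(c) = C1/cos(c)^(1/4)


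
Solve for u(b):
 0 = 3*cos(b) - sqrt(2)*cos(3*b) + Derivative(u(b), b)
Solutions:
 u(b) = C1 - 3*sin(b) + sqrt(2)*sin(3*b)/3


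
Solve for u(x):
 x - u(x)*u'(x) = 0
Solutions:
 u(x) = -sqrt(C1 + x^2)
 u(x) = sqrt(C1 + x^2)


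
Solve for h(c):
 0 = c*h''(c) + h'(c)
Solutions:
 h(c) = C1 + C2*log(c)


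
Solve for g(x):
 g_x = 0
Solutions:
 g(x) = C1


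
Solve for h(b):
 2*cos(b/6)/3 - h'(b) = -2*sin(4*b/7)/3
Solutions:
 h(b) = C1 + 4*sin(b/6) - 7*cos(4*b/7)/6


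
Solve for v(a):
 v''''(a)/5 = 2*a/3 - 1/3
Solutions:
 v(a) = C1 + C2*a + C3*a^2 + C4*a^3 + a^5/36 - 5*a^4/72


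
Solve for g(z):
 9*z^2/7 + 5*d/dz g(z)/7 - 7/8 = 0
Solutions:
 g(z) = C1 - 3*z^3/5 + 49*z/40


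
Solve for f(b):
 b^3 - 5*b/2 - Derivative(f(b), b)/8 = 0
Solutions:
 f(b) = C1 + 2*b^4 - 10*b^2


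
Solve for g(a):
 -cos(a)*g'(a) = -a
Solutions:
 g(a) = C1 + Integral(a/cos(a), a)


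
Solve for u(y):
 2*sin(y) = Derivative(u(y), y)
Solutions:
 u(y) = C1 - 2*cos(y)


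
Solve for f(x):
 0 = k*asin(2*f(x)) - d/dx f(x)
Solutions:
 Integral(1/asin(2*_y), (_y, f(x))) = C1 + k*x


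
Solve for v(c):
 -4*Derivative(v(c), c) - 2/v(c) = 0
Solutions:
 v(c) = -sqrt(C1 - c)
 v(c) = sqrt(C1 - c)


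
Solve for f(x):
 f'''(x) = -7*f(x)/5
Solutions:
 f(x) = C3*exp(-5^(2/3)*7^(1/3)*x/5) + (C1*sin(sqrt(3)*5^(2/3)*7^(1/3)*x/10) + C2*cos(sqrt(3)*5^(2/3)*7^(1/3)*x/10))*exp(5^(2/3)*7^(1/3)*x/10)


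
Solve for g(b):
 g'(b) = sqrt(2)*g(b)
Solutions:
 g(b) = C1*exp(sqrt(2)*b)


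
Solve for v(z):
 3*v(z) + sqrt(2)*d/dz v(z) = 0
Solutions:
 v(z) = C1*exp(-3*sqrt(2)*z/2)


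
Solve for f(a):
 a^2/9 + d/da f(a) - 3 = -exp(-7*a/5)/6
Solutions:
 f(a) = C1 - a^3/27 + 3*a + 5*exp(-7*a/5)/42


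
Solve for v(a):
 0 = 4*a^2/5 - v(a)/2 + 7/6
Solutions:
 v(a) = 8*a^2/5 + 7/3


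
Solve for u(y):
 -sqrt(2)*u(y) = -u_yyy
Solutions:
 u(y) = C3*exp(2^(1/6)*y) + (C1*sin(2^(1/6)*sqrt(3)*y/2) + C2*cos(2^(1/6)*sqrt(3)*y/2))*exp(-2^(1/6)*y/2)


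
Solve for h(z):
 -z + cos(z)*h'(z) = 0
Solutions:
 h(z) = C1 + Integral(z/cos(z), z)


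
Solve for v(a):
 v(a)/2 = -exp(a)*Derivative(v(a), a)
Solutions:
 v(a) = C1*exp(exp(-a)/2)


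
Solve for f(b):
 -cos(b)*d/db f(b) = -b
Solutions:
 f(b) = C1 + Integral(b/cos(b), b)


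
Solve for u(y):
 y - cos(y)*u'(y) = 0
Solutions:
 u(y) = C1 + Integral(y/cos(y), y)


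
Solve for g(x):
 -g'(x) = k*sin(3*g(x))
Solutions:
 g(x) = -acos((-C1 - exp(6*k*x))/(C1 - exp(6*k*x)))/3 + 2*pi/3
 g(x) = acos((-C1 - exp(6*k*x))/(C1 - exp(6*k*x)))/3


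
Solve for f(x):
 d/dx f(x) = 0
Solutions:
 f(x) = C1


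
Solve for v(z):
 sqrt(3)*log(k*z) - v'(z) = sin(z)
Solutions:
 v(z) = C1 + sqrt(3)*z*(log(k*z) - 1) + cos(z)


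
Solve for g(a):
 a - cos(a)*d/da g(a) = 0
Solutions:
 g(a) = C1 + Integral(a/cos(a), a)


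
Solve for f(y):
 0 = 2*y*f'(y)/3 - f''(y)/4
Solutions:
 f(y) = C1 + C2*erfi(2*sqrt(3)*y/3)


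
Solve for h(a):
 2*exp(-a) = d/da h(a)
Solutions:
 h(a) = C1 - 2*exp(-a)


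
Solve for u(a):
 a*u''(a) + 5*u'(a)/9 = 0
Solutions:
 u(a) = C1 + C2*a^(4/9)


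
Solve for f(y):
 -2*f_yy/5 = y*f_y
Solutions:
 f(y) = C1 + C2*erf(sqrt(5)*y/2)


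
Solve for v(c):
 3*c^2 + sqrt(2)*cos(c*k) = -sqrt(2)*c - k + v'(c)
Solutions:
 v(c) = C1 + c^3 + sqrt(2)*c^2/2 + c*k + sqrt(2)*sin(c*k)/k


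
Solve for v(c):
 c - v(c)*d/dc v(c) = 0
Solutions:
 v(c) = -sqrt(C1 + c^2)
 v(c) = sqrt(C1 + c^2)


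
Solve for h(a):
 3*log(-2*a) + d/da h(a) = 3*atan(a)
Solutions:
 h(a) = C1 - 3*a*log(-a) + 3*a*atan(a) - 3*a*log(2) + 3*a - 3*log(a^2 + 1)/2


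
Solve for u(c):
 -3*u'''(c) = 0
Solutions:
 u(c) = C1 + C2*c + C3*c^2


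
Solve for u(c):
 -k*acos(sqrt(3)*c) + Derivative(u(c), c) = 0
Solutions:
 u(c) = C1 + k*(c*acos(sqrt(3)*c) - sqrt(3)*sqrt(1 - 3*c^2)/3)


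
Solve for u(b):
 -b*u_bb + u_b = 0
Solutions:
 u(b) = C1 + C2*b^2


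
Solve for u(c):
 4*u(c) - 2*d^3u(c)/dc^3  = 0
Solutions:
 u(c) = C3*exp(2^(1/3)*c) + (C1*sin(2^(1/3)*sqrt(3)*c/2) + C2*cos(2^(1/3)*sqrt(3)*c/2))*exp(-2^(1/3)*c/2)


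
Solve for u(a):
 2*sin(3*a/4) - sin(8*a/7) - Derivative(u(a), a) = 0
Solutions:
 u(a) = C1 - 8*cos(3*a/4)/3 + 7*cos(8*a/7)/8


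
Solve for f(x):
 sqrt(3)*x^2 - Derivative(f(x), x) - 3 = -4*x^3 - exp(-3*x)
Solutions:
 f(x) = C1 + x^4 + sqrt(3)*x^3/3 - 3*x - exp(-3*x)/3


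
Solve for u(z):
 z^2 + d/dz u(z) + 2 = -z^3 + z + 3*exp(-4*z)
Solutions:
 u(z) = C1 - z^4/4 - z^3/3 + z^2/2 - 2*z - 3*exp(-4*z)/4


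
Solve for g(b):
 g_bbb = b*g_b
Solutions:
 g(b) = C1 + Integral(C2*airyai(b) + C3*airybi(b), b)


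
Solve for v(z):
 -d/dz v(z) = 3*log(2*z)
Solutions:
 v(z) = C1 - 3*z*log(z) - z*log(8) + 3*z


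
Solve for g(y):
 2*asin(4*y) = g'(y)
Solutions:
 g(y) = C1 + 2*y*asin(4*y) + sqrt(1 - 16*y^2)/2


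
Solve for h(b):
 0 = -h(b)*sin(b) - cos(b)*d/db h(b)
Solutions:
 h(b) = C1*cos(b)


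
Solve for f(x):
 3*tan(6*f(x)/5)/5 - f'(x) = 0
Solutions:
 f(x) = -5*asin(C1*exp(18*x/25))/6 + 5*pi/6
 f(x) = 5*asin(C1*exp(18*x/25))/6


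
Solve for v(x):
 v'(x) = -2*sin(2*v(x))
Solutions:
 v(x) = pi - acos((-C1 - exp(8*x))/(C1 - exp(8*x)))/2
 v(x) = acos((-C1 - exp(8*x))/(C1 - exp(8*x)))/2


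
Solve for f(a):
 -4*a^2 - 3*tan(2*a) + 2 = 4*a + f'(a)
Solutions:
 f(a) = C1 - 4*a^3/3 - 2*a^2 + 2*a + 3*log(cos(2*a))/2


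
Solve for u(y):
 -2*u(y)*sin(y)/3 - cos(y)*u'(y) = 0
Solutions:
 u(y) = C1*cos(y)^(2/3)


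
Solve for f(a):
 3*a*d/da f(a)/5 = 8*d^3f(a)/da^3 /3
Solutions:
 f(a) = C1 + Integral(C2*airyai(15^(2/3)*a/10) + C3*airybi(15^(2/3)*a/10), a)


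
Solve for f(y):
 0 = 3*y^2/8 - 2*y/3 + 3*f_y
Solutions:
 f(y) = C1 - y^3/24 + y^2/9


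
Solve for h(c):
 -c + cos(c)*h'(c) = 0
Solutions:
 h(c) = C1 + Integral(c/cos(c), c)


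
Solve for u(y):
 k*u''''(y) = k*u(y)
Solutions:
 u(y) = C1*exp(-y) + C2*exp(y) + C3*sin(y) + C4*cos(y)


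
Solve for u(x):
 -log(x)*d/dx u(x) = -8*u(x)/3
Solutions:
 u(x) = C1*exp(8*li(x)/3)


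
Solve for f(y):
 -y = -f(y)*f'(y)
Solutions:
 f(y) = -sqrt(C1 + y^2)
 f(y) = sqrt(C1 + y^2)


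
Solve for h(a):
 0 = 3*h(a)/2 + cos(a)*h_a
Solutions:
 h(a) = C1*(sin(a) - 1)^(3/4)/(sin(a) + 1)^(3/4)


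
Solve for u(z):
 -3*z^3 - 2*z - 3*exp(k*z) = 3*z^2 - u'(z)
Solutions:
 u(z) = C1 + 3*z^4/4 + z^3 + z^2 + 3*exp(k*z)/k


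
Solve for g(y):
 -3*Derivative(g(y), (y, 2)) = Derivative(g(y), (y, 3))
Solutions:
 g(y) = C1 + C2*y + C3*exp(-3*y)


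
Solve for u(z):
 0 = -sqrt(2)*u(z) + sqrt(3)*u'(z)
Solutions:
 u(z) = C1*exp(sqrt(6)*z/3)


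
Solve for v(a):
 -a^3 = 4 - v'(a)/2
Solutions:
 v(a) = C1 + a^4/2 + 8*a


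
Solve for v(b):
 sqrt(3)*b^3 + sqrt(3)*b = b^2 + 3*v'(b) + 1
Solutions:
 v(b) = C1 + sqrt(3)*b^4/12 - b^3/9 + sqrt(3)*b^2/6 - b/3


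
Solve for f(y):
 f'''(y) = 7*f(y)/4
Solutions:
 f(y) = C3*exp(14^(1/3)*y/2) + (C1*sin(14^(1/3)*sqrt(3)*y/4) + C2*cos(14^(1/3)*sqrt(3)*y/4))*exp(-14^(1/3)*y/4)


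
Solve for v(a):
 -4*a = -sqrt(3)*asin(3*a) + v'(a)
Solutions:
 v(a) = C1 - 2*a^2 + sqrt(3)*(a*asin(3*a) + sqrt(1 - 9*a^2)/3)


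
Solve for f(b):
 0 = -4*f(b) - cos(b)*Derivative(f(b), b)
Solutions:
 f(b) = C1*(sin(b)^2 - 2*sin(b) + 1)/(sin(b)^2 + 2*sin(b) + 1)


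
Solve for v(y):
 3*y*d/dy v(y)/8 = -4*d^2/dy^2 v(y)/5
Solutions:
 v(y) = C1 + C2*erf(sqrt(15)*y/8)


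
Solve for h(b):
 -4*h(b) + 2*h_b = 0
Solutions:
 h(b) = C1*exp(2*b)


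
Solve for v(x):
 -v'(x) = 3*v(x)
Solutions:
 v(x) = C1*exp(-3*x)


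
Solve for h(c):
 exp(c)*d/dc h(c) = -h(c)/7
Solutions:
 h(c) = C1*exp(exp(-c)/7)


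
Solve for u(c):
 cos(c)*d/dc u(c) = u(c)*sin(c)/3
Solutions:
 u(c) = C1/cos(c)^(1/3)


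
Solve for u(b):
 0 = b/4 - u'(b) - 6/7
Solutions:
 u(b) = C1 + b^2/8 - 6*b/7


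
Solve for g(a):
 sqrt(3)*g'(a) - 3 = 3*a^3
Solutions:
 g(a) = C1 + sqrt(3)*a^4/4 + sqrt(3)*a


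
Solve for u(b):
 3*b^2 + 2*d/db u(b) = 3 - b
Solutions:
 u(b) = C1 - b^3/2 - b^2/4 + 3*b/2


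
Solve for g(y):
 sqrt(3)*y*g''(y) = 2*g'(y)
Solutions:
 g(y) = C1 + C2*y^(1 + 2*sqrt(3)/3)


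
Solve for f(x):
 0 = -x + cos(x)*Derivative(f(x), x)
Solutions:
 f(x) = C1 + Integral(x/cos(x), x)


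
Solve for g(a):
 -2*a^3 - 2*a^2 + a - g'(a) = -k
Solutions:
 g(a) = C1 - a^4/2 - 2*a^3/3 + a^2/2 + a*k


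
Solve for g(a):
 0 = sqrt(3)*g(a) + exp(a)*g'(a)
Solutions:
 g(a) = C1*exp(sqrt(3)*exp(-a))


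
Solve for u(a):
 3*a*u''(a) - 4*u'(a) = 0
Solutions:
 u(a) = C1 + C2*a^(7/3)


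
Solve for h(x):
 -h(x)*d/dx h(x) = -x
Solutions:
 h(x) = -sqrt(C1 + x^2)
 h(x) = sqrt(C1 + x^2)


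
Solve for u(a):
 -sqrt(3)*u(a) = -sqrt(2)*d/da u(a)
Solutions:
 u(a) = C1*exp(sqrt(6)*a/2)


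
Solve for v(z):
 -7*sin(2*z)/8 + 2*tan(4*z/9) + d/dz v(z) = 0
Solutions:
 v(z) = C1 + 9*log(cos(4*z/9))/2 - 7*cos(2*z)/16


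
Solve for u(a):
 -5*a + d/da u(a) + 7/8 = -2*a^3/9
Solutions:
 u(a) = C1 - a^4/18 + 5*a^2/2 - 7*a/8


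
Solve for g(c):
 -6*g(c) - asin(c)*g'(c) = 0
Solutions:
 g(c) = C1*exp(-6*Integral(1/asin(c), c))


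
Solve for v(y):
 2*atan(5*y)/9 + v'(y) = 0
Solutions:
 v(y) = C1 - 2*y*atan(5*y)/9 + log(25*y^2 + 1)/45


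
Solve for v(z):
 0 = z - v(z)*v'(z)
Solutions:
 v(z) = -sqrt(C1 + z^2)
 v(z) = sqrt(C1 + z^2)


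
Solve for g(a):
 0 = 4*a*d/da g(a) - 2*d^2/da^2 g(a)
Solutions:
 g(a) = C1 + C2*erfi(a)


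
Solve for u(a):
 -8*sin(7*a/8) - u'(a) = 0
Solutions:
 u(a) = C1 + 64*cos(7*a/8)/7


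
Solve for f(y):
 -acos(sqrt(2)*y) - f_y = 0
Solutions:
 f(y) = C1 - y*acos(sqrt(2)*y) + sqrt(2)*sqrt(1 - 2*y^2)/2


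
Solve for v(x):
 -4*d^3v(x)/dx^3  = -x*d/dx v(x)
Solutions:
 v(x) = C1 + Integral(C2*airyai(2^(1/3)*x/2) + C3*airybi(2^(1/3)*x/2), x)


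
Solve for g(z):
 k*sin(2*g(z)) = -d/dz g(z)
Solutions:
 g(z) = pi - acos((-C1 - exp(4*k*z))/(C1 - exp(4*k*z)))/2
 g(z) = acos((-C1 - exp(4*k*z))/(C1 - exp(4*k*z)))/2


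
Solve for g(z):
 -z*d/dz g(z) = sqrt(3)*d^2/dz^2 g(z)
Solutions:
 g(z) = C1 + C2*erf(sqrt(2)*3^(3/4)*z/6)


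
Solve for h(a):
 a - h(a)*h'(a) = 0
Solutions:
 h(a) = -sqrt(C1 + a^2)
 h(a) = sqrt(C1 + a^2)


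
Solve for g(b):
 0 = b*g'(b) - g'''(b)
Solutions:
 g(b) = C1 + Integral(C2*airyai(b) + C3*airybi(b), b)


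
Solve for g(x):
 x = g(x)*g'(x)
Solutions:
 g(x) = -sqrt(C1 + x^2)
 g(x) = sqrt(C1 + x^2)


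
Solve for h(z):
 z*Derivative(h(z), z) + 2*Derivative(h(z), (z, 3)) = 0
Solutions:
 h(z) = C1 + Integral(C2*airyai(-2^(2/3)*z/2) + C3*airybi(-2^(2/3)*z/2), z)


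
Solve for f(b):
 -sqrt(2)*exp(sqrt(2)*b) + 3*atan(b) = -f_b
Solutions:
 f(b) = C1 - 3*b*atan(b) + exp(sqrt(2)*b) + 3*log(b^2 + 1)/2


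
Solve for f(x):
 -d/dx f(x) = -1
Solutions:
 f(x) = C1 + x


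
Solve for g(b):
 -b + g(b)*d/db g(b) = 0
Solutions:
 g(b) = -sqrt(C1 + b^2)
 g(b) = sqrt(C1 + b^2)


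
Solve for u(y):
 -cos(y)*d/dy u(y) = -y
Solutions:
 u(y) = C1 + Integral(y/cos(y), y)


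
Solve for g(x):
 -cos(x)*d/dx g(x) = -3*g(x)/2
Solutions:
 g(x) = C1*(sin(x) + 1)^(3/4)/(sin(x) - 1)^(3/4)


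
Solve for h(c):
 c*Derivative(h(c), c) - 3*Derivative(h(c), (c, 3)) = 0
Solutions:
 h(c) = C1 + Integral(C2*airyai(3^(2/3)*c/3) + C3*airybi(3^(2/3)*c/3), c)


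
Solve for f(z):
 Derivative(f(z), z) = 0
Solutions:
 f(z) = C1


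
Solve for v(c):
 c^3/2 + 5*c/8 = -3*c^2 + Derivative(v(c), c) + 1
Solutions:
 v(c) = C1 + c^4/8 + c^3 + 5*c^2/16 - c


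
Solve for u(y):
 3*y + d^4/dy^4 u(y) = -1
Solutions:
 u(y) = C1 + C2*y + C3*y^2 + C4*y^3 - y^5/40 - y^4/24


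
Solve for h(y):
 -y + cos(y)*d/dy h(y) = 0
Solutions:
 h(y) = C1 + Integral(y/cos(y), y)


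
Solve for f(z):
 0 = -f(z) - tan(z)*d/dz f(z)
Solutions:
 f(z) = C1/sin(z)


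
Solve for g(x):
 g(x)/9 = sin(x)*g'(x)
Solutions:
 g(x) = C1*(cos(x) - 1)^(1/18)/(cos(x) + 1)^(1/18)


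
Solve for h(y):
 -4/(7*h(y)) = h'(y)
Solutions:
 h(y) = -sqrt(C1 - 56*y)/7
 h(y) = sqrt(C1 - 56*y)/7


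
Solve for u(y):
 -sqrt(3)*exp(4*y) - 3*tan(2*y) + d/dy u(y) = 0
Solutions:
 u(y) = C1 + sqrt(3)*exp(4*y)/4 - 3*log(cos(2*y))/2


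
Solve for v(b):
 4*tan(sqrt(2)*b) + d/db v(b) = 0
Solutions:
 v(b) = C1 + 2*sqrt(2)*log(cos(sqrt(2)*b))


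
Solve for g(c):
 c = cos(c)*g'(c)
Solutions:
 g(c) = C1 + Integral(c/cos(c), c)


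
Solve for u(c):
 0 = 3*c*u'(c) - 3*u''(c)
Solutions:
 u(c) = C1 + C2*erfi(sqrt(2)*c/2)


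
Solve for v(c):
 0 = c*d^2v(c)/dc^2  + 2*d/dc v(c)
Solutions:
 v(c) = C1 + C2/c


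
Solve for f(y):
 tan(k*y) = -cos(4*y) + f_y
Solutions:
 f(y) = C1 + Piecewise((-log(cos(k*y))/k, Ne(k, 0)), (0, True)) + sin(4*y)/4


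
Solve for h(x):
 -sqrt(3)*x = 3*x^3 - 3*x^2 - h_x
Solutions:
 h(x) = C1 + 3*x^4/4 - x^3 + sqrt(3)*x^2/2


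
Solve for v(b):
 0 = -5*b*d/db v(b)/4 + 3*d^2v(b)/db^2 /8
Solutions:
 v(b) = C1 + C2*erfi(sqrt(15)*b/3)


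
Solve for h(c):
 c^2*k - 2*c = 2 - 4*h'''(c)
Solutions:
 h(c) = C1 + C2*c + C3*c^2 - c^5*k/240 + c^4/48 + c^3/12


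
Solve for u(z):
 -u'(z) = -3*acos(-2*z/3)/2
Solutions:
 u(z) = C1 + 3*z*acos(-2*z/3)/2 + 3*sqrt(9 - 4*z^2)/4


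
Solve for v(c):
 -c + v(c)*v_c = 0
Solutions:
 v(c) = -sqrt(C1 + c^2)
 v(c) = sqrt(C1 + c^2)


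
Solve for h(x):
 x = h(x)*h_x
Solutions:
 h(x) = -sqrt(C1 + x^2)
 h(x) = sqrt(C1 + x^2)


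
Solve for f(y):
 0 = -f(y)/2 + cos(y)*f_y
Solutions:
 f(y) = C1*(sin(y) + 1)^(1/4)/(sin(y) - 1)^(1/4)


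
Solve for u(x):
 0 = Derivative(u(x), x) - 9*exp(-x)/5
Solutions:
 u(x) = C1 - 9*exp(-x)/5


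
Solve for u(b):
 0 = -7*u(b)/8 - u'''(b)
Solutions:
 u(b) = C3*exp(-7^(1/3)*b/2) + (C1*sin(sqrt(3)*7^(1/3)*b/4) + C2*cos(sqrt(3)*7^(1/3)*b/4))*exp(7^(1/3)*b/4)


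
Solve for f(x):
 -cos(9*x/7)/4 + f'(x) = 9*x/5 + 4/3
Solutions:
 f(x) = C1 + 9*x^2/10 + 4*x/3 + 7*sin(9*x/7)/36


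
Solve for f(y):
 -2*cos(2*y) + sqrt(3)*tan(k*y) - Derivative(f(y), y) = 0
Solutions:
 f(y) = C1 + sqrt(3)*Piecewise((-log(cos(k*y))/k, Ne(k, 0)), (0, True)) - sin(2*y)


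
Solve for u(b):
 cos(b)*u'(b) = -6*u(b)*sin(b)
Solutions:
 u(b) = C1*cos(b)^6


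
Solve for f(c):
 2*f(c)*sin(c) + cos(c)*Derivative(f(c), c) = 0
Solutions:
 f(c) = C1*cos(c)^2


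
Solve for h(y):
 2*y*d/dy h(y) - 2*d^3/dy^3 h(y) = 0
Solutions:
 h(y) = C1 + Integral(C2*airyai(y) + C3*airybi(y), y)


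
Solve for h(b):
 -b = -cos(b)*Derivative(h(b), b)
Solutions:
 h(b) = C1 + Integral(b/cos(b), b)


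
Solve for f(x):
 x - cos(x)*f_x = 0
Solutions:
 f(x) = C1 + Integral(x/cos(x), x)


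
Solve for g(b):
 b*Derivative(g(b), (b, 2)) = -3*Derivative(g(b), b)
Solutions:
 g(b) = C1 + C2/b^2


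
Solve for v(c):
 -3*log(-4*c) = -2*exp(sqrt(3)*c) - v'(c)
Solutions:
 v(c) = C1 + 3*c*log(-c) + 3*c*(-1 + 2*log(2)) - 2*sqrt(3)*exp(sqrt(3)*c)/3


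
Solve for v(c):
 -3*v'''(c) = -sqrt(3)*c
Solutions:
 v(c) = C1 + C2*c + C3*c^2 + sqrt(3)*c^4/72


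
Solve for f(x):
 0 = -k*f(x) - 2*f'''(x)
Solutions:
 f(x) = C1*exp(2^(2/3)*x*(-k)^(1/3)/2) + C2*exp(2^(2/3)*x*(-k)^(1/3)*(-1 + sqrt(3)*I)/4) + C3*exp(-2^(2/3)*x*(-k)^(1/3)*(1 + sqrt(3)*I)/4)


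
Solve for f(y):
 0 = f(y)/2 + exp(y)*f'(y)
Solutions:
 f(y) = C1*exp(exp(-y)/2)


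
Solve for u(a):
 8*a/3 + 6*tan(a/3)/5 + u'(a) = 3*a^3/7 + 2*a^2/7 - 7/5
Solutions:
 u(a) = C1 + 3*a^4/28 + 2*a^3/21 - 4*a^2/3 - 7*a/5 + 18*log(cos(a/3))/5


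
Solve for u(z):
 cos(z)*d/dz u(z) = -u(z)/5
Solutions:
 u(z) = C1*(sin(z) - 1)^(1/10)/(sin(z) + 1)^(1/10)


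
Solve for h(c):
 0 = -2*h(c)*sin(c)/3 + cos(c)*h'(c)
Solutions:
 h(c) = C1/cos(c)^(2/3)


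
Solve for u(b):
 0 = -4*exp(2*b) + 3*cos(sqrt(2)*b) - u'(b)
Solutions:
 u(b) = C1 - 2*exp(2*b) + 3*sqrt(2)*sin(sqrt(2)*b)/2


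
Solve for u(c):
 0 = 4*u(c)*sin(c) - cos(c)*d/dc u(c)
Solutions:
 u(c) = C1/cos(c)^4


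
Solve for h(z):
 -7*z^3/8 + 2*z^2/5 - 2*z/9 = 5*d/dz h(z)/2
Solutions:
 h(z) = C1 - 7*z^4/80 + 4*z^3/75 - 2*z^2/45


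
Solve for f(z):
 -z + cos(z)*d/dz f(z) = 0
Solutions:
 f(z) = C1 + Integral(z/cos(z), z)


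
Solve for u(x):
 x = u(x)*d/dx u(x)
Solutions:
 u(x) = -sqrt(C1 + x^2)
 u(x) = sqrt(C1 + x^2)


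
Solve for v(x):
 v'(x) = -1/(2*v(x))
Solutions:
 v(x) = -sqrt(C1 - x)
 v(x) = sqrt(C1 - x)


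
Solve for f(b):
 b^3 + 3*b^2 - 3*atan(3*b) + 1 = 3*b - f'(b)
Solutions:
 f(b) = C1 - b^4/4 - b^3 + 3*b^2/2 + 3*b*atan(3*b) - b - log(9*b^2 + 1)/2


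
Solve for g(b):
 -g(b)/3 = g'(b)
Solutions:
 g(b) = C1*exp(-b/3)


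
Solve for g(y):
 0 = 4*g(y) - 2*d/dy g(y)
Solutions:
 g(y) = C1*exp(2*y)


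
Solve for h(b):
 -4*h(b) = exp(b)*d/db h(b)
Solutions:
 h(b) = C1*exp(4*exp(-b))


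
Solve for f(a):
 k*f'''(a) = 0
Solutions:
 f(a) = C1 + C2*a + C3*a^2


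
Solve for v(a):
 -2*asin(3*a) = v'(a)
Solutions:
 v(a) = C1 - 2*a*asin(3*a) - 2*sqrt(1 - 9*a^2)/3


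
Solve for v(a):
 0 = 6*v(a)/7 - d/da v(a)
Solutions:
 v(a) = C1*exp(6*a/7)


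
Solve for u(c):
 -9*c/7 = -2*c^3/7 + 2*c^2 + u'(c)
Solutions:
 u(c) = C1 + c^4/14 - 2*c^3/3 - 9*c^2/14


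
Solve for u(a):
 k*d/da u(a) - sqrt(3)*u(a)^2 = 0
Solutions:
 u(a) = -k/(C1*k + sqrt(3)*a)


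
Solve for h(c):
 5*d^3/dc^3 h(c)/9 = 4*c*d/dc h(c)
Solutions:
 h(c) = C1 + Integral(C2*airyai(30^(2/3)*c/5) + C3*airybi(30^(2/3)*c/5), c)


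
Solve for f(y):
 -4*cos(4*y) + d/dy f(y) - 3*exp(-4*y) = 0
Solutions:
 f(y) = C1 + sin(4*y) - 3*exp(-4*y)/4


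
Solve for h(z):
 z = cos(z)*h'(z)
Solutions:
 h(z) = C1 + Integral(z/cos(z), z)


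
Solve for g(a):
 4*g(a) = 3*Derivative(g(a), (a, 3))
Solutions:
 g(a) = C3*exp(6^(2/3)*a/3) + (C1*sin(2^(2/3)*3^(1/6)*a/2) + C2*cos(2^(2/3)*3^(1/6)*a/2))*exp(-6^(2/3)*a/6)


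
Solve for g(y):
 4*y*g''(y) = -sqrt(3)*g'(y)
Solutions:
 g(y) = C1 + C2*y^(1 - sqrt(3)/4)


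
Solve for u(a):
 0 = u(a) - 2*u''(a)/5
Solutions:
 u(a) = C1*exp(-sqrt(10)*a/2) + C2*exp(sqrt(10)*a/2)


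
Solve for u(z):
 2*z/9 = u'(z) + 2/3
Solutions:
 u(z) = C1 + z^2/9 - 2*z/3


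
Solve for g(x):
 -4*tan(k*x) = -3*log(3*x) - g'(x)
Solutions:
 g(x) = C1 - 3*x*log(x) - 3*x*log(3) + 3*x + 4*Piecewise((-log(cos(k*x))/k, Ne(k, 0)), (0, True))


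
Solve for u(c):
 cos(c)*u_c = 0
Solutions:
 u(c) = C1


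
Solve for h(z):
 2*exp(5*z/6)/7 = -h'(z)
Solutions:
 h(z) = C1 - 12*exp(5*z/6)/35


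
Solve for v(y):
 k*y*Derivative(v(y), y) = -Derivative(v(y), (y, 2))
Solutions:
 v(y) = Piecewise((-sqrt(2)*sqrt(pi)*C1*erf(sqrt(2)*sqrt(k)*y/2)/(2*sqrt(k)) - C2, (k > 0) | (k < 0)), (-C1*y - C2, True))


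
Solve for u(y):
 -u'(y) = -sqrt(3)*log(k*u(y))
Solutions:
 li(k*u(y))/k = C1 + sqrt(3)*y


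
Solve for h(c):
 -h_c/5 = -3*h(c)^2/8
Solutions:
 h(c) = -8/(C1 + 15*c)


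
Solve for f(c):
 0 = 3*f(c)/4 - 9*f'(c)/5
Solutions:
 f(c) = C1*exp(5*c/12)


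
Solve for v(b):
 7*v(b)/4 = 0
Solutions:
 v(b) = 0


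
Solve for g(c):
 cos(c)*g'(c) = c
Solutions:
 g(c) = C1 + Integral(c/cos(c), c)


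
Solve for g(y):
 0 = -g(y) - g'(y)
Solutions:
 g(y) = C1*exp(-y)


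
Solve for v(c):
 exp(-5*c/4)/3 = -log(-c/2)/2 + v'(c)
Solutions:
 v(c) = C1 + c*log(-c)/2 + c*(-1 - log(2))/2 - 4*exp(-5*c/4)/15


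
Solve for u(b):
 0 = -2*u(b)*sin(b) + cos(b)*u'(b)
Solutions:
 u(b) = C1/cos(b)^2


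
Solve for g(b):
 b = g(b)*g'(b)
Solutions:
 g(b) = -sqrt(C1 + b^2)
 g(b) = sqrt(C1 + b^2)


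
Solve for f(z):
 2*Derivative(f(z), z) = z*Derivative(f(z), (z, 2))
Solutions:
 f(z) = C1 + C2*z^3


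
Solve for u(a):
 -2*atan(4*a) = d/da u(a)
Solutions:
 u(a) = C1 - 2*a*atan(4*a) + log(16*a^2 + 1)/4


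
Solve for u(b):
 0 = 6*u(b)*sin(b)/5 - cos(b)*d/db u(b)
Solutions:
 u(b) = C1/cos(b)^(6/5)


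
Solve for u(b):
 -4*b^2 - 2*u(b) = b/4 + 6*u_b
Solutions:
 u(b) = C1*exp(-b/3) - 2*b^2 + 95*b/8 - 285/8


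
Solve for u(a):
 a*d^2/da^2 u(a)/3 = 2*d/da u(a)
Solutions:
 u(a) = C1 + C2*a^7


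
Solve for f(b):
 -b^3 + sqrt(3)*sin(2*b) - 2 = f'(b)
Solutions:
 f(b) = C1 - b^4/4 - 2*b - sqrt(3)*cos(2*b)/2


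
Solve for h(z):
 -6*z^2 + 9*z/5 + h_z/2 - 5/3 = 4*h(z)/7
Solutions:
 h(z) = C1*exp(8*z/7) - 21*z^2/2 - 609*z/40 - 15589/960


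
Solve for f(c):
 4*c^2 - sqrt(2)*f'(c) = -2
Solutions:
 f(c) = C1 + 2*sqrt(2)*c^3/3 + sqrt(2)*c


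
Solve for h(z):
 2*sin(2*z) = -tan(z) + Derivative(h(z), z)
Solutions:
 h(z) = C1 - log(cos(z)) - cos(2*z)


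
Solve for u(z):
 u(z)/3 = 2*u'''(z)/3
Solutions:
 u(z) = C3*exp(2^(2/3)*z/2) + (C1*sin(2^(2/3)*sqrt(3)*z/4) + C2*cos(2^(2/3)*sqrt(3)*z/4))*exp(-2^(2/3)*z/4)


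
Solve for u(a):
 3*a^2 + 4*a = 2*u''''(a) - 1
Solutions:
 u(a) = C1 + C2*a + C3*a^2 + C4*a^3 + a^6/240 + a^5/60 + a^4/48


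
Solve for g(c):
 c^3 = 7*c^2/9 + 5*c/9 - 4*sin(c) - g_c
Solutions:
 g(c) = C1 - c^4/4 + 7*c^3/27 + 5*c^2/18 + 4*cos(c)


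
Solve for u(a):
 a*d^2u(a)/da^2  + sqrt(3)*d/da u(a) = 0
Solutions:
 u(a) = C1 + C2*a^(1 - sqrt(3))


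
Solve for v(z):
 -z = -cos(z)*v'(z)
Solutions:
 v(z) = C1 + Integral(z/cos(z), z)


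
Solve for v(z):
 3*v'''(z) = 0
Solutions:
 v(z) = C1 + C2*z + C3*z^2


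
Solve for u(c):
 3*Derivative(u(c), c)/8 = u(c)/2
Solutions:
 u(c) = C1*exp(4*c/3)


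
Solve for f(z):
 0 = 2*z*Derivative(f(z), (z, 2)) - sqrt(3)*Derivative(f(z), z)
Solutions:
 f(z) = C1 + C2*z^(sqrt(3)/2 + 1)


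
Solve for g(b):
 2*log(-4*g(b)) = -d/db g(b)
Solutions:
 Integral(1/(log(-_y) + 2*log(2)), (_y, g(b)))/2 = C1 - b


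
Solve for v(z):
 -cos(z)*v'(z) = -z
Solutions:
 v(z) = C1 + Integral(z/cos(z), z)


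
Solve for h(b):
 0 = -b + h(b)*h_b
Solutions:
 h(b) = -sqrt(C1 + b^2)
 h(b) = sqrt(C1 + b^2)


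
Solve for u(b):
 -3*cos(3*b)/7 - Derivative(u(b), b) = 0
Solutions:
 u(b) = C1 - sin(3*b)/7


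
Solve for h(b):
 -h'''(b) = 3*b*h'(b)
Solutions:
 h(b) = C1 + Integral(C2*airyai(-3^(1/3)*b) + C3*airybi(-3^(1/3)*b), b)


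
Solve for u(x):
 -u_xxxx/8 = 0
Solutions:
 u(x) = C1 + C2*x + C3*x^2 + C4*x^3


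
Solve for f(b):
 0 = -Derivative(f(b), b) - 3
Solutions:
 f(b) = C1 - 3*b


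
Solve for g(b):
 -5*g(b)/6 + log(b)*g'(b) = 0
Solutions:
 g(b) = C1*exp(5*li(b)/6)


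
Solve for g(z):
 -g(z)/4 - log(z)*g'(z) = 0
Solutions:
 g(z) = C1*exp(-li(z)/4)


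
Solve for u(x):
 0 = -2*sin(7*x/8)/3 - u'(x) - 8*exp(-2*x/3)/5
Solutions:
 u(x) = C1 + 16*cos(7*x/8)/21 + 12*exp(-2*x/3)/5


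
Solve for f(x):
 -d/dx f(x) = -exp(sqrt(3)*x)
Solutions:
 f(x) = C1 + sqrt(3)*exp(sqrt(3)*x)/3


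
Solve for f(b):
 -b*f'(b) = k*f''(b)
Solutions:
 f(b) = C1 + C2*sqrt(k)*erf(sqrt(2)*b*sqrt(1/k)/2)


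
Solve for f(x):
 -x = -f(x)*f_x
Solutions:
 f(x) = -sqrt(C1 + x^2)
 f(x) = sqrt(C1 + x^2)


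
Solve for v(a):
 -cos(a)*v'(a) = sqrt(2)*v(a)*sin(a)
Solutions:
 v(a) = C1*cos(a)^(sqrt(2))


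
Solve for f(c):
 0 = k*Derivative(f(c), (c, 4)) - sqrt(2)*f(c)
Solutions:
 f(c) = C1*exp(-2^(1/8)*c*(1/k)^(1/4)) + C2*exp(2^(1/8)*c*(1/k)^(1/4)) + C3*exp(-2^(1/8)*I*c*(1/k)^(1/4)) + C4*exp(2^(1/8)*I*c*(1/k)^(1/4))


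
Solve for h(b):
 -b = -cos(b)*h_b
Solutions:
 h(b) = C1 + Integral(b/cos(b), b)


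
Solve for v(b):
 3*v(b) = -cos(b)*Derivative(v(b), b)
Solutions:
 v(b) = C1*(sin(b) - 1)^(3/2)/(sin(b) + 1)^(3/2)


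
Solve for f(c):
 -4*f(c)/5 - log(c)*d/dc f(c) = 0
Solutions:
 f(c) = C1*exp(-4*li(c)/5)


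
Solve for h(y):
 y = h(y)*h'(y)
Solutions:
 h(y) = -sqrt(C1 + y^2)
 h(y) = sqrt(C1 + y^2)


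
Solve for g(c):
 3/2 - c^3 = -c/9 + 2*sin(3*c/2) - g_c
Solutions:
 g(c) = C1 + c^4/4 - c^2/18 - 3*c/2 - 4*cos(3*c/2)/3


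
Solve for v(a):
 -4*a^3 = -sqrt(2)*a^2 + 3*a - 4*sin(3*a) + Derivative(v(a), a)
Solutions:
 v(a) = C1 - a^4 + sqrt(2)*a^3/3 - 3*a^2/2 - 4*cos(3*a)/3


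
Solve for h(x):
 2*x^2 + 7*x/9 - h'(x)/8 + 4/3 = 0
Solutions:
 h(x) = C1 + 16*x^3/3 + 28*x^2/9 + 32*x/3


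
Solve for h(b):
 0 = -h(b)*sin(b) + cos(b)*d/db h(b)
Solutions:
 h(b) = C1/cos(b)


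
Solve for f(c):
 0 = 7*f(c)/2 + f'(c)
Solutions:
 f(c) = C1*exp(-7*c/2)


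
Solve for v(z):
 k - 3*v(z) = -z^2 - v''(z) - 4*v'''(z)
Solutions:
 v(z) = C1*exp(-z*((36*sqrt(323) + 647)^(-1/3) + 2 + (36*sqrt(323) + 647)^(1/3))/24)*sin(sqrt(3)*z*(-(36*sqrt(323) + 647)^(1/3) + (36*sqrt(323) + 647)^(-1/3))/24) + C2*exp(-z*((36*sqrt(323) + 647)^(-1/3) + 2 + (36*sqrt(323) + 647)^(1/3))/24)*cos(sqrt(3)*z*(-(36*sqrt(323) + 647)^(1/3) + (36*sqrt(323) + 647)^(-1/3))/24) + C3*exp(z*(-1 + (36*sqrt(323) + 647)^(-1/3) + (36*sqrt(323) + 647)^(1/3))/12) + k/3 + z^2/3 + 2/9


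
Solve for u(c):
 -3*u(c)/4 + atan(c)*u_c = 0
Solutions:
 u(c) = C1*exp(3*Integral(1/atan(c), c)/4)


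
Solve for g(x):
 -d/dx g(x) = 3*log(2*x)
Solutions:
 g(x) = C1 - 3*x*log(x) - x*log(8) + 3*x


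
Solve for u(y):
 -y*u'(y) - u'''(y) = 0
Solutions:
 u(y) = C1 + Integral(C2*airyai(-y) + C3*airybi(-y), y)


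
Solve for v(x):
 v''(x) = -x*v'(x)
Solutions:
 v(x) = C1 + C2*erf(sqrt(2)*x/2)


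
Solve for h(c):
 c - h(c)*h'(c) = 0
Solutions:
 h(c) = -sqrt(C1 + c^2)
 h(c) = sqrt(C1 + c^2)


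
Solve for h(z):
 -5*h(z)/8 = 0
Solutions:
 h(z) = 0


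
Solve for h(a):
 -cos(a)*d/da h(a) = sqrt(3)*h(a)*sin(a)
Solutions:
 h(a) = C1*cos(a)^(sqrt(3))


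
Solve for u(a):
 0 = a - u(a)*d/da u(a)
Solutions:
 u(a) = -sqrt(C1 + a^2)
 u(a) = sqrt(C1 + a^2)


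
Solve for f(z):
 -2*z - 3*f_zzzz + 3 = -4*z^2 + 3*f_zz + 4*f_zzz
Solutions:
 f(z) = C1 + C2*z + z^4/9 - 19*z^3/27 + 107*z^2/54 + (C3*sin(sqrt(5)*z/3) + C4*cos(sqrt(5)*z/3))*exp(-2*z/3)


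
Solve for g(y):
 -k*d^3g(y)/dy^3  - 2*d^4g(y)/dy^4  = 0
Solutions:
 g(y) = C1 + C2*y + C3*y^2 + C4*exp(-k*y/2)


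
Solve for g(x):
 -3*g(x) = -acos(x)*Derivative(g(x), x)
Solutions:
 g(x) = C1*exp(3*Integral(1/acos(x), x))


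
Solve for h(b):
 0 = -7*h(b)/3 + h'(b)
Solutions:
 h(b) = C1*exp(7*b/3)


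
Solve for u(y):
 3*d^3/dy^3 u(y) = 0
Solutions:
 u(y) = C1 + C2*y + C3*y^2


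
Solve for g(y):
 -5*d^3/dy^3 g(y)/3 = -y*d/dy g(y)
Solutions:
 g(y) = C1 + Integral(C2*airyai(3^(1/3)*5^(2/3)*y/5) + C3*airybi(3^(1/3)*5^(2/3)*y/5), y)


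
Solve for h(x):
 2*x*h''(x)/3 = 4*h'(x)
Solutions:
 h(x) = C1 + C2*x^7


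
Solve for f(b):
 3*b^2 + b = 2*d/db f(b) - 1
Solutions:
 f(b) = C1 + b^3/2 + b^2/4 + b/2


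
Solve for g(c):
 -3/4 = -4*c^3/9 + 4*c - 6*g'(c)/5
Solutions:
 g(c) = C1 - 5*c^4/54 + 5*c^2/3 + 5*c/8


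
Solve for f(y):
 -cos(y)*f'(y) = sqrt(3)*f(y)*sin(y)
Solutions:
 f(y) = C1*cos(y)^(sqrt(3))


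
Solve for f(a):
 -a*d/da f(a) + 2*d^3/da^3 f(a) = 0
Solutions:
 f(a) = C1 + Integral(C2*airyai(2^(2/3)*a/2) + C3*airybi(2^(2/3)*a/2), a)


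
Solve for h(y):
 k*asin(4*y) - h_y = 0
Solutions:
 h(y) = C1 + k*(y*asin(4*y) + sqrt(1 - 16*y^2)/4)


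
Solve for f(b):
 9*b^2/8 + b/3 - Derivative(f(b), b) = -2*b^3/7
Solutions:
 f(b) = C1 + b^4/14 + 3*b^3/8 + b^2/6


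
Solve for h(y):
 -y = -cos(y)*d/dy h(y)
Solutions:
 h(y) = C1 + Integral(y/cos(y), y)


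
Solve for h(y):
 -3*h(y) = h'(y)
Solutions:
 h(y) = C1*exp(-3*y)


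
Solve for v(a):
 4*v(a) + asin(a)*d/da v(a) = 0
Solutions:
 v(a) = C1*exp(-4*Integral(1/asin(a), a))


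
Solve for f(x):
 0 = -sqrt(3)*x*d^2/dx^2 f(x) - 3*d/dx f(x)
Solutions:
 f(x) = C1 + C2*x^(1 - sqrt(3))


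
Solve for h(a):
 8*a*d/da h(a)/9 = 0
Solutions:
 h(a) = C1


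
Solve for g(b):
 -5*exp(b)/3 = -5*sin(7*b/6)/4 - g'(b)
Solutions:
 g(b) = C1 + 5*exp(b)/3 + 15*cos(7*b/6)/14


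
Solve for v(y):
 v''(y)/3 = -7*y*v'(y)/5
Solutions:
 v(y) = C1 + C2*erf(sqrt(210)*y/10)


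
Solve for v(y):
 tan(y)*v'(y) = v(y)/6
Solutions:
 v(y) = C1*sin(y)^(1/6)


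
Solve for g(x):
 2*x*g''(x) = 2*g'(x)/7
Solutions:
 g(x) = C1 + C2*x^(8/7)


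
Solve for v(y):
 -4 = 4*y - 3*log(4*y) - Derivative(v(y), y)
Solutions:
 v(y) = C1 + 2*y^2 - 3*y*log(y) - y*log(64) + 7*y


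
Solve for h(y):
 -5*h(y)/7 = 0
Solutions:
 h(y) = 0


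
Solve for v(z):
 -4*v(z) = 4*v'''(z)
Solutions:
 v(z) = C3*exp(-z) + (C1*sin(sqrt(3)*z/2) + C2*cos(sqrt(3)*z/2))*exp(z/2)


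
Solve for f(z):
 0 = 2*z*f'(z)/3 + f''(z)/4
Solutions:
 f(z) = C1 + C2*erf(2*sqrt(3)*z/3)


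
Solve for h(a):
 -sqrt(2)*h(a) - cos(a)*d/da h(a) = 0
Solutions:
 h(a) = C1*(sin(a) - 1)^(sqrt(2)/2)/(sin(a) + 1)^(sqrt(2)/2)


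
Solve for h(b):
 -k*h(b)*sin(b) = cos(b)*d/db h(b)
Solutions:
 h(b) = C1*exp(k*log(cos(b)))


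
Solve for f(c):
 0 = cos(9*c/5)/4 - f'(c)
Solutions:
 f(c) = C1 + 5*sin(9*c/5)/36


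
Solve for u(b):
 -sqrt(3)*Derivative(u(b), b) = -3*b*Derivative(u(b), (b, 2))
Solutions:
 u(b) = C1 + C2*b^(sqrt(3)/3 + 1)


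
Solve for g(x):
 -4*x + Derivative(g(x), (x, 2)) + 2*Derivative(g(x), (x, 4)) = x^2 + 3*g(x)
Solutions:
 g(x) = C1*exp(-x) + C2*exp(x) + C3*sin(sqrt(6)*x/2) + C4*cos(sqrt(6)*x/2) - x^2/3 - 4*x/3 - 2/9


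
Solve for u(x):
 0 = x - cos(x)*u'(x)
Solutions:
 u(x) = C1 + Integral(x/cos(x), x)


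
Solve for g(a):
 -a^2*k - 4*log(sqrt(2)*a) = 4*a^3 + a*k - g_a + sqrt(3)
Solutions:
 g(a) = C1 + a^4 + a^3*k/3 + a^2*k/2 + 4*a*log(a) - 4*a + a*log(4) + sqrt(3)*a


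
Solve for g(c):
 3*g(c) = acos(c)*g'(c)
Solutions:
 g(c) = C1*exp(3*Integral(1/acos(c), c))


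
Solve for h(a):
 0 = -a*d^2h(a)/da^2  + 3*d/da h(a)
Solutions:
 h(a) = C1 + C2*a^4


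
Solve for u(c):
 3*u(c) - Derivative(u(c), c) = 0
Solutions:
 u(c) = C1*exp(3*c)


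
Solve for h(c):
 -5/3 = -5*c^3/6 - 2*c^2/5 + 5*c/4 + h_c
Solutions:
 h(c) = C1 + 5*c^4/24 + 2*c^3/15 - 5*c^2/8 - 5*c/3


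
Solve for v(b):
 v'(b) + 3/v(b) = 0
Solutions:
 v(b) = -sqrt(C1 - 6*b)
 v(b) = sqrt(C1 - 6*b)


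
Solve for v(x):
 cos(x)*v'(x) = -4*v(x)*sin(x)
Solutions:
 v(x) = C1*cos(x)^4


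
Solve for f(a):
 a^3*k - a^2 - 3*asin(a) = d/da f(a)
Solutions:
 f(a) = C1 + a^4*k/4 - a^3/3 - 3*a*asin(a) - 3*sqrt(1 - a^2)


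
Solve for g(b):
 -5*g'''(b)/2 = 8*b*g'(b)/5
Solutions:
 g(b) = C1 + Integral(C2*airyai(-2*10^(1/3)*b/5) + C3*airybi(-2*10^(1/3)*b/5), b)


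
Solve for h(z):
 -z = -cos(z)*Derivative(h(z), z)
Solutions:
 h(z) = C1 + Integral(z/cos(z), z)


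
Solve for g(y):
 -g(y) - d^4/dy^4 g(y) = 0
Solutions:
 g(y) = (C1*sin(sqrt(2)*y/2) + C2*cos(sqrt(2)*y/2))*exp(-sqrt(2)*y/2) + (C3*sin(sqrt(2)*y/2) + C4*cos(sqrt(2)*y/2))*exp(sqrt(2)*y/2)


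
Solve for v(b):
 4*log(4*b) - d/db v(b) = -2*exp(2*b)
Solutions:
 v(b) = C1 + 4*b*log(b) + 4*b*(-1 + 2*log(2)) + exp(2*b)


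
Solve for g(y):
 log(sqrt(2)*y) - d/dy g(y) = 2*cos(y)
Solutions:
 g(y) = C1 + y*log(y) - y + y*log(2)/2 - 2*sin(y)


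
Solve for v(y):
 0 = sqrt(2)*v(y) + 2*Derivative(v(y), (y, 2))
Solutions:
 v(y) = C1*sin(2^(3/4)*y/2) + C2*cos(2^(3/4)*y/2)


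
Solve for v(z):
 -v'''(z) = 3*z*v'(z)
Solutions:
 v(z) = C1 + Integral(C2*airyai(-3^(1/3)*z) + C3*airybi(-3^(1/3)*z), z)


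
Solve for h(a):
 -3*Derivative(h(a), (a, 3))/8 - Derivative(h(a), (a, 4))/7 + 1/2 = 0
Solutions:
 h(a) = C1 + C2*a + C3*a^2 + C4*exp(-21*a/8) + 2*a^3/9


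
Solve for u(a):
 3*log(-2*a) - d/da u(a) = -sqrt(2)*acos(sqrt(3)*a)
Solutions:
 u(a) = C1 + 3*a*log(-a) - 3*a + 3*a*log(2) + sqrt(2)*(a*acos(sqrt(3)*a) - sqrt(3)*sqrt(1 - 3*a^2)/3)


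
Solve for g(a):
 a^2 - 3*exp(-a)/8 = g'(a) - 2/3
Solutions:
 g(a) = C1 + a^3/3 + 2*a/3 + 3*exp(-a)/8


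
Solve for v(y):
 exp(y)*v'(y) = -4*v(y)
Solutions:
 v(y) = C1*exp(4*exp(-y))


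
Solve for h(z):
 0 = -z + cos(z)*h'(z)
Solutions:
 h(z) = C1 + Integral(z/cos(z), z)


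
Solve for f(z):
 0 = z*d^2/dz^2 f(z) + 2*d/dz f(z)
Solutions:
 f(z) = C1 + C2/z


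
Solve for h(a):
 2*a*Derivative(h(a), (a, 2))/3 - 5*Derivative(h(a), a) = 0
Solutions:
 h(a) = C1 + C2*a^(17/2)


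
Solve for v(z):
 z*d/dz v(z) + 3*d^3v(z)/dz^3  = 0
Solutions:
 v(z) = C1 + Integral(C2*airyai(-3^(2/3)*z/3) + C3*airybi(-3^(2/3)*z/3), z)


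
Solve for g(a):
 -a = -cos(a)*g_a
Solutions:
 g(a) = C1 + Integral(a/cos(a), a)


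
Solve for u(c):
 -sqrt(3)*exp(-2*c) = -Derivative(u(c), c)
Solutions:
 u(c) = C1 - sqrt(3)*exp(-2*c)/2


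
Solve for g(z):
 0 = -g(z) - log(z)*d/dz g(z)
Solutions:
 g(z) = C1*exp(-li(z))


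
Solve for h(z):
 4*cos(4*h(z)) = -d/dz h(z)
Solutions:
 h(z) = -asin((C1 + exp(32*z))/(C1 - exp(32*z)))/4 + pi/4
 h(z) = asin((C1 + exp(32*z))/(C1 - exp(32*z)))/4


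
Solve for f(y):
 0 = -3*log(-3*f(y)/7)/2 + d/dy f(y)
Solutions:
 -2*Integral(1/(log(-_y) - log(7) + log(3)), (_y, f(y)))/3 = C1 - y


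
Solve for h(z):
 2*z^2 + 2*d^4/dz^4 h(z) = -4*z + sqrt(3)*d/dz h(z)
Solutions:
 h(z) = C1 + C4*exp(2^(2/3)*3^(1/6)*z/2) + 2*sqrt(3)*z^3/9 + 2*sqrt(3)*z^2/3 + (C2*sin(6^(2/3)*z/4) + C3*cos(6^(2/3)*z/4))*exp(-2^(2/3)*3^(1/6)*z/4)


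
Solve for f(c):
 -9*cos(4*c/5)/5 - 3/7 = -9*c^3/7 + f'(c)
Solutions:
 f(c) = C1 + 9*c^4/28 - 3*c/7 - 9*sin(4*c/5)/4


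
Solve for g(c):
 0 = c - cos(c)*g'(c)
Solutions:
 g(c) = C1 + Integral(c/cos(c), c)


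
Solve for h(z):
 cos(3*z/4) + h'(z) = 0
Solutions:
 h(z) = C1 - 4*sin(3*z/4)/3


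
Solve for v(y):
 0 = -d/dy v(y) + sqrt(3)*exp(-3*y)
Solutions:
 v(y) = C1 - sqrt(3)*exp(-3*y)/3


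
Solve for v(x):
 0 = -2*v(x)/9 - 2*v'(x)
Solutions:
 v(x) = C1*exp(-x/9)


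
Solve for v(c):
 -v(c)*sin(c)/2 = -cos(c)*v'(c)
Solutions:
 v(c) = C1/sqrt(cos(c))


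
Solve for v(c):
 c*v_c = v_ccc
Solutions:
 v(c) = C1 + Integral(C2*airyai(c) + C3*airybi(c), c)


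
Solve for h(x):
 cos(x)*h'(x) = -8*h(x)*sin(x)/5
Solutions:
 h(x) = C1*cos(x)^(8/5)


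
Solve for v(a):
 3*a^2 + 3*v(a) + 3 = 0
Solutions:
 v(a) = -a^2 - 1


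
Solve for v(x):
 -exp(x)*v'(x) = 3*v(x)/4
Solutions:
 v(x) = C1*exp(3*exp(-x)/4)


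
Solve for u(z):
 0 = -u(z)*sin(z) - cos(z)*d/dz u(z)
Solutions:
 u(z) = C1*cos(z)


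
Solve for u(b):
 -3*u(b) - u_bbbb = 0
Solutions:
 u(b) = (C1*sin(sqrt(2)*3^(1/4)*b/2) + C2*cos(sqrt(2)*3^(1/4)*b/2))*exp(-sqrt(2)*3^(1/4)*b/2) + (C3*sin(sqrt(2)*3^(1/4)*b/2) + C4*cos(sqrt(2)*3^(1/4)*b/2))*exp(sqrt(2)*3^(1/4)*b/2)


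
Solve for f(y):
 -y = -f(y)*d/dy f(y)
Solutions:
 f(y) = -sqrt(C1 + y^2)
 f(y) = sqrt(C1 + y^2)
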